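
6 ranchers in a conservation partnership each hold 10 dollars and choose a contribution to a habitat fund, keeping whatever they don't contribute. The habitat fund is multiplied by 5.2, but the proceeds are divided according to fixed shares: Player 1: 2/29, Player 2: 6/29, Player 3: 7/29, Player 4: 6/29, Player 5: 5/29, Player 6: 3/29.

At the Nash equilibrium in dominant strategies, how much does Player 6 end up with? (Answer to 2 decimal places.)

26.14 dollars

Player j's private return per contributed unit is 5.2 × (j's share). Contributing is weakly dominant for j when that share is at least 1/5.2 = 0.1923, and contributing 0 is dominant otherwise.
The shares above 0.1923 belong to Player 2, Player 3 and Player 4, contributing 10 each; the remaining 3 contribute 0. Total contributed: 30.
Player 6 keeps 10 and receives 5.2 × 30 × 3/29 = 16.14 from the habitat fund, for a payoff of 26.14.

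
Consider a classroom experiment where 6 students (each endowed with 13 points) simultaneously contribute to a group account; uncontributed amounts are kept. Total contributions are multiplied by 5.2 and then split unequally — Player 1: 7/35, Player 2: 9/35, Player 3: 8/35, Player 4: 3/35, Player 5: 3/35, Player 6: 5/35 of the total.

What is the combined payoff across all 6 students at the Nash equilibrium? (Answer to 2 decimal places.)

For player j, contributing a unit is worthwhile iff 5.2 × (j's share) ≥ 1, i.e. iff j's share is at least 0.1923.
Player 1, Player 2 and Player 3 are above the threshold, contributing 13 each; the remaining 3 contribute 0. Total contributed: 39.
The group account pays out 5.2 × 39 = 202.80 in total (split across the unequal shares, but the aggregate is all that matters for the group sum).
The 3 free-riders keep 13 each, adding 39. Group total = 39 + 202.80 = 241.80.

241.80 points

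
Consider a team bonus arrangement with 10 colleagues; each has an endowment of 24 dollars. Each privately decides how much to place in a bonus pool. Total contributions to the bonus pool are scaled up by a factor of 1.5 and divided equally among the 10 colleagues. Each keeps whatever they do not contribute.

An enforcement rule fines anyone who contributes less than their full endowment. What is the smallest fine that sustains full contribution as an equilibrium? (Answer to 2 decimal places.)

Given the others contribute fully, the best deviation is to contribute 0 (any partial contribution still incurs the fine and gives up units whose private return 0.1500 is below 1).
Deviating from 24 to 0 saves 24 dollars but forfeits the deviator's share of the drop in the bonus pool: 1.5/10 × 24 = 3.60.
So the deviation gain is 24 − 3.60 = 20.40, and the fine must be at least 20.40 dollars to wipe it out.

20.40 dollars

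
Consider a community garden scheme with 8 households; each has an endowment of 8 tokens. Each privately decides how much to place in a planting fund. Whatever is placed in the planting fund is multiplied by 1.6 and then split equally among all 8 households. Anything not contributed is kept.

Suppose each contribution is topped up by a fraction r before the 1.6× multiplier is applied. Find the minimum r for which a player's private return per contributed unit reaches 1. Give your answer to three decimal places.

With matching at rate r, one contributed unit becomes (1 + r) in the planting fund and returns 1.6 × (1 + r) / 8 to the contributor.
Setting this equal to 1: 1 + r = 8/1.6 = 5.0000.
So the minimum matching rate is r = 5.0000 − 1 = 4.000.

4.000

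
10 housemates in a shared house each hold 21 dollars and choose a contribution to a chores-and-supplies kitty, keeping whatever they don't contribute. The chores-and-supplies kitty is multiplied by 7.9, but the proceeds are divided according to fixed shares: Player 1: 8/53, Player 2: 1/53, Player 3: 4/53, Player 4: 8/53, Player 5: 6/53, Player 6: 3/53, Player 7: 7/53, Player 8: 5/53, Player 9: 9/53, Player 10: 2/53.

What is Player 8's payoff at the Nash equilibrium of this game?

83.60 dollars

Player j's private return per contributed unit is 7.9 × (j's share). Contributing is weakly dominant for j when that share is at least 1/7.9 = 0.1266, and contributing 0 is dominant otherwise.
Player 1, Player 4, Player 7 and Player 9 clear that bar, contributing 21 each; the remaining 6 contribute 0. Total contributed: 84.
Player 8 keeps 21 and receives 7.9 × 84 × 5/53 = 62.60 from the chores-and-supplies kitty, for a payoff of 83.60.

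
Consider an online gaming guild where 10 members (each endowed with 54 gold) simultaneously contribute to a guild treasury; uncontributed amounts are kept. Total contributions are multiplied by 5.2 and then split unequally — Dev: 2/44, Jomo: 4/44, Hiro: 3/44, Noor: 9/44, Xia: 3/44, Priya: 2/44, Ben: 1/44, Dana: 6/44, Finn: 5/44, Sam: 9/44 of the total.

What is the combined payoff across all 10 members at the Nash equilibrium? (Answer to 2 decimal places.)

Player j's private return per contributed unit is 5.2 × (j's share). Contributing is weakly dominant for j when that share is at least 1/5.2 = 0.1923, and contributing 0 is dominant otherwise.
The shares above 0.1923 belong to Noor and Sam, contributing 54 each; the remaining 8 contribute 0. Total contributed: 108.
The guild treasury pays out 5.2 × 108 = 561.60 in total (split across the unequal shares, but the aggregate is all that matters for the group sum).
The 8 free-riders keep 54 each, adding 432. Group total = 432 + 561.60 = 993.60.

993.60 gold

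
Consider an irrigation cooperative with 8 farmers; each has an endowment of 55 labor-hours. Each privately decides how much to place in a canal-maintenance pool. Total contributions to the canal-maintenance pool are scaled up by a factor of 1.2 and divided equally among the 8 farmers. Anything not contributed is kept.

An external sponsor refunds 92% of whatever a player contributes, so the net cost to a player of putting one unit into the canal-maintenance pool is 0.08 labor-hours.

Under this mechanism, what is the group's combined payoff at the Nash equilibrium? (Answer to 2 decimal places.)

With the mechanism, a contributed unit returns (1.2/8) / 0.08 = 1.8750 per unit of net cost to the contributor — now above 1 — so contributing fully is weakly dominant for every player.
So the Nash equilibrium is full contribution by all 8; the group earns 8 × (55 × 0.92 + 1.2 × 55) = 932.80.

932.80 labor-hours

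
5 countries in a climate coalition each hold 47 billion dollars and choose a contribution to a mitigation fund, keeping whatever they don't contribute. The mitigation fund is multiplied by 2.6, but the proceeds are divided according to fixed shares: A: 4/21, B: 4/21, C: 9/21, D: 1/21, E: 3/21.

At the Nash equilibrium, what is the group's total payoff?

For player j, contributing a unit is worthwhile iff 2.6 × (j's share) ≥ 1, i.e. iff j's share is at least 0.3846.
C alone (share 9/21) is above the threshold, contributing 47; the remaining 4 contribute 0. Total contributed: 47.
The mitigation fund pays out 2.6 × 47 = 122.20 in total (split across the unequal shares, but the aggregate is all that matters for the group sum).
The 4 free-riders keep 47 each, adding 188. Group total = 188 + 122.20 = 310.20.

310.20 billion dollars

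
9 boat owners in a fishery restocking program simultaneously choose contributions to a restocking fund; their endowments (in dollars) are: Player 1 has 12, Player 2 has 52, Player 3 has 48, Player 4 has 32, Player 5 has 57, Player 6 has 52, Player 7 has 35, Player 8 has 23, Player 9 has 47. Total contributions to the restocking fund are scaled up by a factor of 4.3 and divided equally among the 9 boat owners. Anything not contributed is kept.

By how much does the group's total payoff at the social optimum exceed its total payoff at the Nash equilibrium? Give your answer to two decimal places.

1181.40 dollars

The private return per contributed unit is 4.3/9 = 0.4778 < 1 for every player regardless of endowment, so the Nash equilibrium is zero contribution and the group total is Σ E_j = 12 + 52 + 48 + 32 + 57 + 52 + 35 + 23 + 47 = 358.
Each contributed unit returns 4.300 to the group, so the social optimum is full contribution by everyone: group total = 4.300 × 358 = 1539.40.
Efficiency loss = (4.300 − 1) × 358 = 1181.40.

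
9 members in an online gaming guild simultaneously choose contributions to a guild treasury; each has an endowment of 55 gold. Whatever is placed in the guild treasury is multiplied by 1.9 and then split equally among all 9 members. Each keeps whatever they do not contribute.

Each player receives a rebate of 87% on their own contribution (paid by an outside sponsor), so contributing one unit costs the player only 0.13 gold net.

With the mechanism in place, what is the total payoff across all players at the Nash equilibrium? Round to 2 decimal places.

1371.15 gold

Under the mechanism each unit contributed yields (1.9/9) / 0.13 = 1.6239 back to its contributor per unit of net cost, which exceeds 1, making full contribution the dominant choice for everyone.
So the Nash equilibrium is full contribution by all 9; the group earns 9 × (55 × 0.87 + 1.9 × 55) = 1371.15.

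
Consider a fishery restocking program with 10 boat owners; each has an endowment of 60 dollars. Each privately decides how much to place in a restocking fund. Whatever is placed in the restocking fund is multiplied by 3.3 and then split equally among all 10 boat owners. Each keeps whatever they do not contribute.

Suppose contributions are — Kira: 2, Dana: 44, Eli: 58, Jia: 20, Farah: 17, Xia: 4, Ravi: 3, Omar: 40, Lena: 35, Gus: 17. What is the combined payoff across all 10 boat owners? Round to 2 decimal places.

1152.00 dollars

Total contributed: 2 + 44 + 58 + 20 + 17 + 4 + 3 + 40 + 35 + 17 = 240; total kept: 10 × 60 − 240 = 360.
The restocking fund pays out 3.3 × 240 = 792.00 in aggregate.
Group total = 360 + 792.00 = 1152.00.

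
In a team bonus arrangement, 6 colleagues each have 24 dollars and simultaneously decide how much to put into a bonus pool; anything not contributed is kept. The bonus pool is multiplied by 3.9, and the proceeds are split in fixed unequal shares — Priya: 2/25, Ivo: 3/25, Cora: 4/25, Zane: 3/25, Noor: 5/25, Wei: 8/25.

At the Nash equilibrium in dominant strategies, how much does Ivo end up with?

35.23 dollars

Each unit j contributes comes back to j as 3.9 × (j's share), so j prefers to contribute only if that share exceeds 1/3.9 = 0.2564; otherwise keeping the unit dominates.
The only share above 0.2564 is Wei's 8/25, contributing 24; the remaining 5 contribute 0. Total contributed: 24.
Ivo keeps 24 and receives 3.9 × 24 × 3/25 = 11.23 from the bonus pool, for a payoff of 35.23.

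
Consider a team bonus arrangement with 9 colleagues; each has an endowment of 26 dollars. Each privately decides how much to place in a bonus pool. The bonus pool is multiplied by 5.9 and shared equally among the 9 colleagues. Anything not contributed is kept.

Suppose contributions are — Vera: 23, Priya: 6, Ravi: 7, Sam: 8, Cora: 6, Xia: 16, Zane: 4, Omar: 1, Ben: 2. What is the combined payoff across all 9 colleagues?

591.70 dollars

Total contributed: 23 + 6 + 7 + 8 + 6 + 16 + 4 + 1 + 2 = 73; total kept: 9 × 26 − 73 = 161.
The bonus pool pays out 5.9 × 73 = 430.70 in aggregate.
Group total = 161 + 430.70 = 591.70.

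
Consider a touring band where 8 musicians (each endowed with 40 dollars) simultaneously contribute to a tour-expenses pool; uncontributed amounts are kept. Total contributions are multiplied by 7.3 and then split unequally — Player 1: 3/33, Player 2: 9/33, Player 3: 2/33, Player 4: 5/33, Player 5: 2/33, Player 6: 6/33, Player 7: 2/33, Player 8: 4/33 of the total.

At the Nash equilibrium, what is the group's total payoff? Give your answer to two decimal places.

Player j's private return per contributed unit is 7.3 × (j's share). Contributing is weakly dominant for j when that share is at least 1/7.3 = 0.1370, and contributing 0 is dominant otherwise.
Player 2, Player 4 and Player 6 are above the threshold, contributing 40 each; the remaining 5 contribute 0. Total contributed: 120.
The tour-expenses pool pays out 7.3 × 120 = 876.00 in total (split across the unequal shares, but the aggregate is all that matters for the group sum).
The 5 free-riders keep 40 each, adding 200. Group total = 200 + 876.00 = 1076.00.

1076.00 dollars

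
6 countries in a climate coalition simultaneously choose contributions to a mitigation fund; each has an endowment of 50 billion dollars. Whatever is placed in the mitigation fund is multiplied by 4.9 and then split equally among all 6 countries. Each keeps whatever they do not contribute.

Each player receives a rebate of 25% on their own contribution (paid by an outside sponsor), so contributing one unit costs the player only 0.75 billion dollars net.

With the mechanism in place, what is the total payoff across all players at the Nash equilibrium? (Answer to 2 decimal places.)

1545.00 billion dollars

Under the mechanism each unit contributed yields (4.9/6) / 0.75 = 1.0889 back to its contributor per unit of net cost, which exceeds 1, making full contribution the dominant choice for everyone.
So the Nash equilibrium is full contribution by all 6; the group earns 6 × (50 × 0.25 + 4.9 × 50) = 1545.00.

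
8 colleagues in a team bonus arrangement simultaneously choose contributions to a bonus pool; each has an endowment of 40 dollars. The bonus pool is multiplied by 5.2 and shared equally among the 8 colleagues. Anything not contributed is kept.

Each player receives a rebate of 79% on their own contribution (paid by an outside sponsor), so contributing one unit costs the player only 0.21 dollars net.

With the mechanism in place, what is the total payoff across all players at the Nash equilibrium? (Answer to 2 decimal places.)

The effective private return per unit is now (5.2/8) / 0.21 = 3.0952 > 1, so every player's dominant strategy flips to full contribution.
So the Nash equilibrium is full contribution by all 8; the group earns 8 × (40 × 0.79 + 5.2 × 40) = 1916.80.

1916.80 dollars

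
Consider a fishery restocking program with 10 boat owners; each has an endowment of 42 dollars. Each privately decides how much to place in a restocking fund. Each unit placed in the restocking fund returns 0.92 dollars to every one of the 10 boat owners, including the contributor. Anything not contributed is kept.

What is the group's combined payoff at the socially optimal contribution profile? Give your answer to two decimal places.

3864.00 dollars

Each contributed unit returns 9.200 to the group as a whole (0.92 to each of 10 players), which exceeds 1, so the social optimum is full contribution: group total = 9.200 × 420 = 3864.00.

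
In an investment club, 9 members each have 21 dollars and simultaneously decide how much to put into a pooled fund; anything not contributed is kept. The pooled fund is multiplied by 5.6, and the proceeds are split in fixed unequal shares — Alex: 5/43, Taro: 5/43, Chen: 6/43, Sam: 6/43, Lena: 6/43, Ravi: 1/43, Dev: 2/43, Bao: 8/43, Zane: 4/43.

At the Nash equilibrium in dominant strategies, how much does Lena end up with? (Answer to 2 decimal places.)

A player with share s gets back 5.6·s per unit contributed, so full contribution is dominant for anyone with s > 1/5.6 = 0.1786 and zero contribution is dominant for anyone below.
The only share above 0.1786 is Bao's 8/43, contributing 21; the remaining 8 contribute 0. Total contributed: 21.
Lena keeps 21 and receives 5.6 × 21 × 6/43 = 16.41 from the pooled fund, for a payoff of 37.41.

37.41 dollars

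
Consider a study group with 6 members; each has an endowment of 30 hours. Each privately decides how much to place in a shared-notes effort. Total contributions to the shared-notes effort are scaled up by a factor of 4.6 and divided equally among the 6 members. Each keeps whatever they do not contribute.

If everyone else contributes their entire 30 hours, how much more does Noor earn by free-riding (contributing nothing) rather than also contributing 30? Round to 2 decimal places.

Switching from a contribution of 30 to 0 lets Noor keep an extra 30 hours, but lowers the shared-notes effort by 30, which costs Noor their own share of that drop: 4.6/6 × 30 = 23.00.
Net gain = 30 − 23.00 = 7.00. The private return per contributed unit (0.7667) is below 1, so free-riding is indeed the best response regardless of what the others do.

7.00 hours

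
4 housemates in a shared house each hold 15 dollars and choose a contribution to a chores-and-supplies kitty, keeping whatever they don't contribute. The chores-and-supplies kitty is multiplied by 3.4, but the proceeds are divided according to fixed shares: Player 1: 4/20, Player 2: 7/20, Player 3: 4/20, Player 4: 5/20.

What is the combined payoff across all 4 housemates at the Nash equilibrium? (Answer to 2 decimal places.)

96.00 dollars

Player j's private return per contributed unit is 3.4 × (j's share). Contributing is weakly dominant for j when that share is at least 1/3.4 = 0.2941, and contributing 0 is dominant otherwise.
Player 2 alone (share 7/20) is above the threshold, contributing 15; the remaining 3 contribute 0. Total contributed: 15.
The chores-and-supplies kitty pays out 3.4 × 15 = 51.00 in total (split across the unequal shares, but the aggregate is all that matters for the group sum).
The 3 free-riders keep 15 each, adding 45. Group total = 45 + 51.00 = 96.00.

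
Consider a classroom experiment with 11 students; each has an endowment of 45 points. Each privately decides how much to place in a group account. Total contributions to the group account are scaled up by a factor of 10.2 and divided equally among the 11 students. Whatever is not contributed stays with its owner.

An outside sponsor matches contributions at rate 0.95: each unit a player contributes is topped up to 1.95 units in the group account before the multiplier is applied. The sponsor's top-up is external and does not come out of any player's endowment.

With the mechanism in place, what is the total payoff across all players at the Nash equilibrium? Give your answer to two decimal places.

Under the mechanism each unit contributed yields 10.2 × 1.95 / 11 = 1.8082 back to its contributor per unit of net cost, which exceeds 1, making full contribution the dominant choice for everyone.
At the Nash equilibrium everyone contributes 45. Group total payoff = 10.2 × 1.95 × 495 = 9845.55.

9845.55 points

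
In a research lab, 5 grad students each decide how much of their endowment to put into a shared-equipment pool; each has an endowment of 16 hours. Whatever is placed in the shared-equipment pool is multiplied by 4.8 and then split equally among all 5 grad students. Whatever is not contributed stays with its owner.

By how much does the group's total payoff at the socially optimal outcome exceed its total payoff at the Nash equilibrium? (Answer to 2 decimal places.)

304.00 hours

Each contributed unit returns 4.8/5 = 0.9600 to its contributor — below 1 — so contributing 0 is dominant for every player. At the Nash equilibrium everyone keeps their 16, and the group total is 5 × 16 = 80.
Each contributed unit returns 4.800 to the group as a whole (0.9600 to each of 5 players), which exceeds 1, so the social optimum is full contribution: group total = 4.800 × 80 = 384.00.
Efficiency loss = 384.00 − 80 = 304.00.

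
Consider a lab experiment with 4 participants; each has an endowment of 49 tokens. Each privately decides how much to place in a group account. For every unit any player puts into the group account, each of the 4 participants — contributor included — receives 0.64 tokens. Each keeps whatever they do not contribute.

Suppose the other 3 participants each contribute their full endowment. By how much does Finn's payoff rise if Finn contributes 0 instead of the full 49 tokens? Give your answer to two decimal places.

17.64 tokens

Switching from a contribution of 49 to 0 lets Finn keep an extra 49 tokens, but lowers the group account by 49, which costs Finn their own share of that drop: 0.64 × 49 = 31.36.
Net gain = 49 − 31.36 = 17.64. The private return per contributed unit (0.64) is below 1, so free-riding is indeed the best response regardless of what the others do.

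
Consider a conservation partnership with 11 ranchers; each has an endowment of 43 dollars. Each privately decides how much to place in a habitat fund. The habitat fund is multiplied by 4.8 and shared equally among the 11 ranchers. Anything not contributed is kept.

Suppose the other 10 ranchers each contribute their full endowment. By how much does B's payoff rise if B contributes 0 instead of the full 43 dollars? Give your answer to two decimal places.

24.24 dollars

Switching from a contribution of 43 to 0 lets B keep an extra 43 dollars, but lowers the habitat fund by 43, which costs B their own share of that drop: 4.8/11 × 43 = 18.76.
Net gain = 43 − 18.76 = 24.24. The private return per contributed unit (0.4364) is below 1, so free-riding is indeed the best response regardless of what the others do.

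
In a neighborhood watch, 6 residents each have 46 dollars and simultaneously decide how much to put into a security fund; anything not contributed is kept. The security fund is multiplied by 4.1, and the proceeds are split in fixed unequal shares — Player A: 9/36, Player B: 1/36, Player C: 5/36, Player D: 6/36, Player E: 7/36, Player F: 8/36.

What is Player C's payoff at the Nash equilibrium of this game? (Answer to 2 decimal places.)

72.19 dollars

Player j's private return per contributed unit is 4.1 × (j's share). Contributing is weakly dominant for j when that share is at least 1/4.1 = 0.2439, and contributing 0 is dominant otherwise.
Player A alone (share 9/36) is above the threshold, contributing 46; the remaining 5 contribute 0. Total contributed: 46.
Player C keeps 46 and receives 4.1 × 46 × 5/36 = 26.19 from the security fund, for a payoff of 72.19.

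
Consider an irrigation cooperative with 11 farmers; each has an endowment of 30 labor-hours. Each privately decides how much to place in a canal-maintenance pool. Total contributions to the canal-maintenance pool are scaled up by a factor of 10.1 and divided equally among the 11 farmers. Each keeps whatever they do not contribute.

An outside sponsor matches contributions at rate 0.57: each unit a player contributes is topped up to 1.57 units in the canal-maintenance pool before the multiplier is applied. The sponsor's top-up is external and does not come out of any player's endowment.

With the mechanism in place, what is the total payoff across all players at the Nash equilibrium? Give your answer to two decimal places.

Under the mechanism each unit contributed yields 10.1 × 1.57 / 11 = 1.4415 back to its contributor per unit of net cost, which exceeds 1, making full contribution the dominant choice for everyone.
At the Nash equilibrium everyone contributes 30. Group total payoff = 10.1 × 1.57 × 330 = 5232.81.

5232.81 labor-hours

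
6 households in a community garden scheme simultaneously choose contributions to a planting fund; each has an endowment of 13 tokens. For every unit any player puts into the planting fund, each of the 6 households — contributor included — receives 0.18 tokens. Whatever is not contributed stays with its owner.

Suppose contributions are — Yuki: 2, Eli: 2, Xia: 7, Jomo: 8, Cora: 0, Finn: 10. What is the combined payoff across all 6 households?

Total contributed: 2 + 2 + 7 + 8 + 0 + 10 = 29; total kept: 6 × 13 − 29 = 49.
The planting fund pays out 0.18 × 6 × 29 = 31.32 in aggregate.
Group total = 49 + 31.32 = 80.32.

80.32 tokens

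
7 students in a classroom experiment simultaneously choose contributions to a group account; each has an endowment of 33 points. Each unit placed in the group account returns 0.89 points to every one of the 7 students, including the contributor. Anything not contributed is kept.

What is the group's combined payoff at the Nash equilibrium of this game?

231.00 points

The private return per contributed unit is 0.89 < 1, so contributing 0 is dominant for every player. At the Nash equilibrium everyone keeps their 33, and the group total is 7 × 33 = 231.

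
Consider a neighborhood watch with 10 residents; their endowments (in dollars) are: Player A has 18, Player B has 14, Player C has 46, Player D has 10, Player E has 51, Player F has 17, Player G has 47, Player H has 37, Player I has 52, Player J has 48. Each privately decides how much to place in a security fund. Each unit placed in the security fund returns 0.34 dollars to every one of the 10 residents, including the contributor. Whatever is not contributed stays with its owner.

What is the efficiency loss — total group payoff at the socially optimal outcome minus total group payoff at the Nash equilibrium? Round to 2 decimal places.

The private return per contributed unit is 0.34 < 1 for everyone, so the Nash equilibrium is zero contribution and the group total is Σ E_j = 18 + 14 + 46 + 10 + 51 + 17 + 47 + 37 + 52 + 48 = 340.
Each contributed unit returns 3.400 to the group, so the social optimum is full contribution by everyone: group total = 3.400 × 340 = 1156.00.
Efficiency loss = (3.400 − 1) × 340 = 816.00.

816.00 dollars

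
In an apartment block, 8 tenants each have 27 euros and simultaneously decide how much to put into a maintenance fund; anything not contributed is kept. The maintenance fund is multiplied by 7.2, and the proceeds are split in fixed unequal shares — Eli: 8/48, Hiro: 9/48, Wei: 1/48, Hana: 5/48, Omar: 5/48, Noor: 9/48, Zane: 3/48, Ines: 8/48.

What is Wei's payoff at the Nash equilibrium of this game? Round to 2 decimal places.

43.20 euros

For player j, contributing a unit is worthwhile iff 7.2 × (j's share) ≥ 1, i.e. iff j's share is at least 0.1389.
Eli, Hiro, Noor and Ines are above the threshold, contributing 27 each; the remaining 4 contribute 0. Total contributed: 108.
Wei keeps 27 and receives 7.2 × 108 × 1/48 = 16.20 from the maintenance fund, for a payoff of 43.20.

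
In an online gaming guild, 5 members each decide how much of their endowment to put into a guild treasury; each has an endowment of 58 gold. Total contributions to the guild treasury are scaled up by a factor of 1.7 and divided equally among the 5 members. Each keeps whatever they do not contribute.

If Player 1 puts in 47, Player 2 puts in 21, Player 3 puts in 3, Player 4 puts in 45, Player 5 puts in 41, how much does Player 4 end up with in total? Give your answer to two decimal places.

Total contributed: 47 + 21 + 3 + 45 + 41 = 157.
Each receives 1.7 × 157 / 5 = 53.38 from the guild treasury.
Player 4 keeps 58 − 45 = 13, so Player 4's payoff is 13 + 53.38 = 66.38.

66.38 gold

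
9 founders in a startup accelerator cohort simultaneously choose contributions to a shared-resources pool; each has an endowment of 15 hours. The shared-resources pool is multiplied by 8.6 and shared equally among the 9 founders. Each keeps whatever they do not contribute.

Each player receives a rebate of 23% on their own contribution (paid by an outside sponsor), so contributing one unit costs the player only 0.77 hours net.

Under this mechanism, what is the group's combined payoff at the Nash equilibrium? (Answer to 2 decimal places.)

1192.05 hours

The effective private return per unit is now (8.6/9) / 0.77 = 1.2410 > 1, so every player's dominant strategy flips to full contribution.
At the Nash equilibrium everyone contributes 15. Group total payoff = 9 × (15 × 0.23 + 8.6 × 15) = 1192.05.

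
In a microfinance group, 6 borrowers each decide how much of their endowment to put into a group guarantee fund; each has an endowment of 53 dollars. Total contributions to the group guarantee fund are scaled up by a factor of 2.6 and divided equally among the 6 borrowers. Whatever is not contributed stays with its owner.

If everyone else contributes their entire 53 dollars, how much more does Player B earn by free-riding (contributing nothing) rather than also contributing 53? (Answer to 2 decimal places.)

Switching from a contribution of 53 to 0 lets Player B keep an extra 53 dollars, but lowers the group guarantee fund by 53, which costs Player B their own share of that drop: 2.6/6 × 53 = 22.97.
Net gain = 53 − 22.97 = 30.03. The private return per contributed unit (0.4333) is below 1, so free-riding is indeed the best response regardless of what the others do.

30.03 dollars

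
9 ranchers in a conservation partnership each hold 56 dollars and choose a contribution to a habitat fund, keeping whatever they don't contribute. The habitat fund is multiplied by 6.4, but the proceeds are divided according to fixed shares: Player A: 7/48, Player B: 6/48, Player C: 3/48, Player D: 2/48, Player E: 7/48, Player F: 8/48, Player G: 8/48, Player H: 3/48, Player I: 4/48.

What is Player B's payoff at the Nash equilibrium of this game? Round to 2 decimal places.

145.60 dollars

A player with share s gets back 6.4·s per unit contributed, so full contribution is dominant for anyone with s > 1/6.4 = 0.1563 and zero contribution is dominant for anyone below.
Player F and Player G are above the threshold, contributing 56 each; the remaining 7 contribute 0. Total contributed: 112.
Player B keeps 56 and receives 6.4 × 112 × 6/48 = 89.60 from the habitat fund, for a payoff of 145.60.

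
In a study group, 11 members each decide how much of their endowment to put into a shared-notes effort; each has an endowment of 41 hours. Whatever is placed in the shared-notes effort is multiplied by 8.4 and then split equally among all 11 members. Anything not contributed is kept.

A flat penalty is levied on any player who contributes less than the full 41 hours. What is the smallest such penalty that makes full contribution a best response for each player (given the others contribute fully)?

Given the others contribute fully, the best deviation is to contribute 0 (any partial contribution still incurs the fine and gives up units whose private return 0.7636 is below 1).
Deviating from 41 to 0 saves 41 hours but forfeits the deviator's share of the drop in the shared-notes effort: 8.4/11 × 41 = 31.31.
So the deviation gain is 41 − 31.31 = 9.69, and the fine must be at least 9.69 hours to wipe it out.

9.69 hours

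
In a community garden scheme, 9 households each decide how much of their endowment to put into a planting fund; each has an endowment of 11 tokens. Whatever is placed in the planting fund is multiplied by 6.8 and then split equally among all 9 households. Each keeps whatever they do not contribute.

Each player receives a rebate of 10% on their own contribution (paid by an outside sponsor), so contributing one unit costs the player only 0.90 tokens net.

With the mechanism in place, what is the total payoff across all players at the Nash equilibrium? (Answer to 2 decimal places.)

99.00 tokens

With the mechanism, a contributed unit returns (6.8/9) / 0.90 = 0.8395 per unit of net cost — still below 1 — so contributing 0 remains dominant for every player.
Everyone keeps their endowment and the group total is 9 × 11 = 99.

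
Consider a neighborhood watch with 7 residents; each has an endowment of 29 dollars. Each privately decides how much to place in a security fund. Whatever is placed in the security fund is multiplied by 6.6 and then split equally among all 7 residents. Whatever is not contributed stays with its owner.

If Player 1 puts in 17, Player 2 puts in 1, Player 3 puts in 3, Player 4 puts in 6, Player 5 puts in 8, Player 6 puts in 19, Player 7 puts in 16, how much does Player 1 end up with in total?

78.00 dollars

Total contributed: 17 + 1 + 3 + 6 + 8 + 19 + 16 = 70.
Each receives 6.6 × 70 / 7 = 66.00 from the security fund.
Player 1 keeps 29 − 17 = 12, so Player 1's payoff is 12 + 66.00 = 78.00.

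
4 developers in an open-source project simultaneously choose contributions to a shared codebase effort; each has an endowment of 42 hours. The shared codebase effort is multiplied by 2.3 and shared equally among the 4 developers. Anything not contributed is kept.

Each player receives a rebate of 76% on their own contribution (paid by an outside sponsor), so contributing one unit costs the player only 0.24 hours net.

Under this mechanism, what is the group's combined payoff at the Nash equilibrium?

514.08 hours

Under the mechanism each unit contributed yields (2.3/4) / 0.24 = 2.3958 back to its contributor per unit of net cost, which exceeds 1, making full contribution the dominant choice for everyone.
So the Nash equilibrium is full contribution by all 4; the group earns 4 × (42 × 0.76 + 2.3 × 42) = 514.08.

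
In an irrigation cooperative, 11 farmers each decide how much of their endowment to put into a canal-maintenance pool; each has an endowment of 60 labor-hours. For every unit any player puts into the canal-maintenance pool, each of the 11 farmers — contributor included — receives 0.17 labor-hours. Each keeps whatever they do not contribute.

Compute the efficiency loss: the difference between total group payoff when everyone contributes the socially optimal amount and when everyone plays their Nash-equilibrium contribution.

574.20 labor-hours

The private return per contributed unit is 0.17 < 1, so contributing 0 is dominant for every player. At the Nash equilibrium everyone keeps their 60, and the group total is 11 × 60 = 660.
Each contributed unit returns 1.870 to the group as a whole (0.17 to each of 11 players), which exceeds 1, so the social optimum is full contribution: group total = 1.870 × 660 = 1234.20.
Efficiency loss = 1234.20 − 660 = 574.20.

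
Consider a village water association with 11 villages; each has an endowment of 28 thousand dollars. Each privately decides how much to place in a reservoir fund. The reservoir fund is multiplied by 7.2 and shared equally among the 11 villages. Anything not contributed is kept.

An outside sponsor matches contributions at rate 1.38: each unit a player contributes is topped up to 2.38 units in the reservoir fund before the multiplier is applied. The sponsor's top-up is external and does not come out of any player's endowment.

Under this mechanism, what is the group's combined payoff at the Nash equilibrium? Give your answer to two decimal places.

5277.89 thousand dollars

Under the mechanism each unit contributed yields 7.2 × 2.38 / 11 = 1.5578 back to its contributor per unit of net cost, which exceeds 1, making full contribution the dominant choice for everyone.
So the Nash equilibrium is full contribution by all 11; the group earns 7.2 × 2.38 × 308 = 5277.89.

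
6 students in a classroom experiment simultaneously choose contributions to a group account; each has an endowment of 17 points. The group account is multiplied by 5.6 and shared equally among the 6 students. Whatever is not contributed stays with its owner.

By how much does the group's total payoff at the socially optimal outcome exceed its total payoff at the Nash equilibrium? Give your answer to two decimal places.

Each contributed unit returns 5.6/6 = 0.9333 to its contributor — below 1 — so contributing 0 is dominant for every player. At the Nash equilibrium everyone keeps their 17, and the group total is 6 × 17 = 102.
Each contributed unit returns 5.600 to the group as a whole (0.9333 to each of 6 players), which exceeds 1, so the social optimum is full contribution: group total = 5.600 × 102 = 571.20.
Efficiency loss = 571.20 − 102 = 469.20.

469.20 points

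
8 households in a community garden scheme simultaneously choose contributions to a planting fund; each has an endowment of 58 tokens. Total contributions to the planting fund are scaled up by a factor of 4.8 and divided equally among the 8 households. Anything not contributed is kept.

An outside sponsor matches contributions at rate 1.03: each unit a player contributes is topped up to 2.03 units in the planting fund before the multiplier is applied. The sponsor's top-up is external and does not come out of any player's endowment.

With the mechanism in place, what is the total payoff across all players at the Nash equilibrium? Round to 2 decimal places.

Under the mechanism each unit contributed yields 4.8 × 2.03 / 8 = 1.2180 back to its contributor per unit of net cost, which exceeds 1, making full contribution the dominant choice for everyone.
So the Nash equilibrium is full contribution by all 8; the group earns 4.8 × 2.03 × 464 = 4521.22.

4521.22 tokens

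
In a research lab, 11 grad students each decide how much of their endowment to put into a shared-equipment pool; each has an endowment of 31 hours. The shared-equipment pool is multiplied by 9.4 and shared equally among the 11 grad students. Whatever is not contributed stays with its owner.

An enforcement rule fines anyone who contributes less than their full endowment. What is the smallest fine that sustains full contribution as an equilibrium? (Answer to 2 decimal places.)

4.51 hours

Given the others contribute fully, the best deviation is to contribute 0 (any partial contribution still incurs the fine and gives up units whose private return 0.8545 is below 1).
Deviating from 31 to 0 saves 31 hours but forfeits the deviator's share of the drop in the shared-equipment pool: 9.4/11 × 31 = 26.49.
So the deviation gain is 31 − 26.49 = 4.51, and the fine must be at least 4.51 hours to wipe it out.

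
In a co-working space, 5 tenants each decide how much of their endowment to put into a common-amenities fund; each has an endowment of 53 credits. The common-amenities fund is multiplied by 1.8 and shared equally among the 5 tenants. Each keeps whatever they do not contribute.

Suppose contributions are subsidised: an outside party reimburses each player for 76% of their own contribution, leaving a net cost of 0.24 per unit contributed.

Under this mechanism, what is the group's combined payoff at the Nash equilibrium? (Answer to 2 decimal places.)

With the mechanism, a contributed unit returns (1.8/5) / 0.24 = 1.5000 per unit of net cost to the contributor — now above 1 — so contributing fully is weakly dominant for every player.
At the Nash equilibrium everyone contributes 53. Group total payoff = 5 × (53 × 0.76 + 1.8 × 53) = 678.40.

678.40 credits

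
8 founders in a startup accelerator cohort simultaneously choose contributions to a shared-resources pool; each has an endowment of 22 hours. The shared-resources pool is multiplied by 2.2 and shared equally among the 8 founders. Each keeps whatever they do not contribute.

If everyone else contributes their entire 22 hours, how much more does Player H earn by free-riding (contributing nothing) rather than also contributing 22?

15.95 hours

Switching from a contribution of 22 to 0 lets Player H keep an extra 22 hours, but lowers the shared-resources pool by 22, which costs Player H their own share of that drop: 2.2/8 × 22 = 6.05.
Net gain = 22 − 6.05 = 15.95. The private return per contributed unit (0.2750) is below 1, so free-riding is indeed the best response regardless of what the others do.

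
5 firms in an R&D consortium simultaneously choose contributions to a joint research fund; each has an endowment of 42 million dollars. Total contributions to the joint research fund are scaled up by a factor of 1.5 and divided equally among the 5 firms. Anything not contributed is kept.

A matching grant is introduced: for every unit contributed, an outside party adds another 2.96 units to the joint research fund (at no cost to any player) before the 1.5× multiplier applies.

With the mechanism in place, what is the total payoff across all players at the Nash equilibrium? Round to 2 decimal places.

1247.40 million dollars

Under the mechanism each unit contributed yields 1.5 × 3.96 / 5 = 1.1880 back to its contributor per unit of net cost, which exceeds 1, making full contribution the dominant choice for everyone.
At the Nash equilibrium everyone contributes 42. Group total payoff = 1.5 × 3.96 × 210 = 1247.40.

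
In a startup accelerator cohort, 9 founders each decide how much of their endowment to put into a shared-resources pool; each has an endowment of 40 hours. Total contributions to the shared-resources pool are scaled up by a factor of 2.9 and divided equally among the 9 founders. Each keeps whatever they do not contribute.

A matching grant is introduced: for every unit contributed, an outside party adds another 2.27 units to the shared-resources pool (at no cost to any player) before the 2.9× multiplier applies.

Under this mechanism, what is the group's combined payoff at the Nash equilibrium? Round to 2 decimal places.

The effective private return per unit is now 2.9 × 3.27 / 9 = 1.0537 > 1, so every player's dominant strategy flips to full contribution.
At the Nash equilibrium everyone contributes 40. Group total payoff = 2.9 × 3.27 × 360 = 3413.88.

3413.88 hours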